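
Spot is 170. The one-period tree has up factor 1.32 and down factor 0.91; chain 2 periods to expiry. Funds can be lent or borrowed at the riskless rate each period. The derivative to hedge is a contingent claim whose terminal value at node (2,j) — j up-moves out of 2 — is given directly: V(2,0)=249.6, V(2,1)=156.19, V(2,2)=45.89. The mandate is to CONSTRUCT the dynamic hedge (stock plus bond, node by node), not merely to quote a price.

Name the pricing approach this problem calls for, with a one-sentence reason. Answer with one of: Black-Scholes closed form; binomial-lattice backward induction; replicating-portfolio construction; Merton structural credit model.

framework: replicating-portfolio construction

Key observation: the task asks for the hedge itself — share and bond holdings at every node of the 2-period tree on spot 170 with factors 1.32/0.91 — which is exactly what the replicating-portfolio construction produces.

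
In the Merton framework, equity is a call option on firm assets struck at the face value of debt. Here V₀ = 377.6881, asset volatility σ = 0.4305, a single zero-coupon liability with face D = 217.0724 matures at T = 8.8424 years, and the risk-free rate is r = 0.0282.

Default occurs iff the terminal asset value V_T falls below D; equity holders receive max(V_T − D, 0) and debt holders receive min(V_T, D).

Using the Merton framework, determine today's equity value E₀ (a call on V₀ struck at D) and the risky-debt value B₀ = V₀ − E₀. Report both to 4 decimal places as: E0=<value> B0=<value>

E0=255.2501 B0=122.4380

Apply the equity-as-call identities (strike 217.0724, horizon 8.8424 years):
d₁ = [ln(V₀/D) + (r + σ²/2)T] / (σ√T)
   = [ln(377.6881/217.0724) + (0.0282 + 0.5·0.4305²)·8.8424] / (0.4305·√8.8424)
   = [0.553838 + 1.068738] / 1.280142 = 1.267496
d₂ = d₁ − σ√T = 1.267496 − 1.280142 = -0.012646
N(d₁) = 0.897511,  N(d₂) = 0.494955,  e^(−rT) = 0.779303
E₀ = V₀·N(d₁) − D·e^(−rT)·N(d₂)
   = 377.6881·0.897511 − 217.0724·0.779303·0.494955 = 255.250104
B₀ = V₀ − E₀ = 377.6881 − 255.250104 = 122.437996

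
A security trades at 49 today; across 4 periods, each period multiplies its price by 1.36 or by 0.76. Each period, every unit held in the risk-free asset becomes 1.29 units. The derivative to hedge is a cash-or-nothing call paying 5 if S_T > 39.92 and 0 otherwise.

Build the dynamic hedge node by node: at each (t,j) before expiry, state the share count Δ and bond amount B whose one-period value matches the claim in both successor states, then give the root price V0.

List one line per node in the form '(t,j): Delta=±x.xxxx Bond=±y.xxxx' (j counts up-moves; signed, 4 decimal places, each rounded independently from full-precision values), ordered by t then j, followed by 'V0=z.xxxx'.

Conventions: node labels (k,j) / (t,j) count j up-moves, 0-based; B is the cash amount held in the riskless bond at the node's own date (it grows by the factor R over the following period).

Since d<R<u, set p* = (R−d)/(u−d) = 0.8833; price each node as the discounted p*-expectation of its children.
Expiry values: V(4,0)=0.0000, V(4,1)=0.0000, V(4,2)=5.0000, V(4,3)=5.0000, V(4,4)=5.0000
Node (3,0) S=21.5098: V=(p*·0.0000+(1−p*)·0.0000)/1.29=0.0000; Δ=(0.0000−0.0000)/(29.2534−16.3475)=0.0000; B=V−Δ·S=0.0000
Node (3,1) S=38.4913: V=(p*·5.0000+(1−p*)·0.0000)/1.29=3.4238; Δ=(5.0000−0.0000)/(52.3481−29.2534)=0.2165; B=V−Δ·S=-4.9096
Node (3,2) S=68.8791: V=(p*·5.0000+(1−p*)·5.0000)/1.29=3.8760; Δ=(5.0000−5.0000)/(93.6756−52.3481)=0.0000; B=V−Δ·S=3.8760
Node (3,3) S=123.2573: V=(p*·5.0000+(1−p*)·5.0000)/1.29=3.8760; Δ=(5.0000−5.0000)/(167.6300−93.6756)=0.0000; B=V−Δ·S=3.8760
Node (2,0) S=28.3024: V=(p*·3.4238+(1−p*)·0.0000)/1.29=2.3444; Δ=(3.4238−0.0000)/(38.4913−21.5098)=0.2016; B=V−Δ·S=-3.3618
Node (2,1) S=50.6464: V=(p*·3.8760+(1−p*)·3.4238)/1.29=2.9637; Δ=(3.8760−3.4238)/(68.8791−38.4913)=0.0149; B=V−Δ·S=2.2101
Node (2,2) S=90.6304: V=(p*·3.8760+(1−p*)·3.8760)/1.29=3.0046; Δ=(3.8760−3.8760)/(123.2573−68.8791)=0.0000; B=V−Δ·S=3.0046
Node (1,0) S=37.2400: V=(p*·2.9637+(1−p*)·2.3444)/1.29=2.2415; Δ=(2.9637−2.3444)/(50.6464−28.3024)=0.0277; B=V−Δ·S=1.2093
Node (1,1) S=66.6400: V=(p*·3.0046+(1−p*)·2.9637)/1.29=2.3255; Δ=(3.0046−2.9637)/(90.6304−50.6464)=0.0010; B=V−Δ·S=2.2573
Node (0,0) S=49.0000: V=(p*·2.3255+(1−p*)·2.2415)/1.29=1.7951; Δ=(2.3255−2.2415)/(66.6400−37.2400)=0.0029; B=V−Δ·S=1.6551
As a check, the time-0 holding Δ(0,0)·S0 + B(0,0) comes to 1.7951 — exactly V0.

(0,0): Delta=0.0029 Bond=1.6551
(1,0): Delta=0.0277 Bond=1.2093
(1,1): Delta=0.0010 Bond=2.2573
(2,0): Delta=0.2016 Bond=-3.3618
(2,1): Delta=0.0149 Bond=2.2101
(2,2): Delta=0.0000 Bond=3.0046
(3,0): Delta=0.0000 Bond=0.0000
(3,1): Delta=0.2165 Bond=-4.9096
(3,2): Delta=0.0000 Bond=3.8760
(3,3): Delta=0.0000 Bond=3.8760
V0=1.7951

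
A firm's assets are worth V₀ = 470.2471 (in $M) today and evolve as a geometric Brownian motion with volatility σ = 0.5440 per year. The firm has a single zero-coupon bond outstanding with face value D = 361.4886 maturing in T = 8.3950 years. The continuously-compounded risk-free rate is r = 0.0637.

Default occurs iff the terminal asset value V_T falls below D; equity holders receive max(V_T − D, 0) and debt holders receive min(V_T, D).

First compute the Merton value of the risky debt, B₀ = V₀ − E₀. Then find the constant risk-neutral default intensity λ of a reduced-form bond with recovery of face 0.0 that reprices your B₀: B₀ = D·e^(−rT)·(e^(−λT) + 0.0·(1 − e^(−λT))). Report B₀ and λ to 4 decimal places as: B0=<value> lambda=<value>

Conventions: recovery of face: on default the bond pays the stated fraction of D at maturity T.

Work the structural quantities from V₀ = 470.2471 against face 361.4886:
d₁ = [ln(V₀/D) + (r + σ²/2)T] / (σ√T)
   = [ln(470.2471/361.4886) + (0.0637 + 0.5·0.5440²)·8.3950] / (0.5440·√8.3950)
   = [0.263028 + 1.776953] / 1.576192 = 1.294246
d₂ = d₁ − σ√T = 1.294246 − 1.576192 = -0.281947
N(d₁) = 0.902210,  N(d₂) = 0.388992,  e^(−rT) = 0.585809
E₀ = V₀·N(d₁) − D·e^(−rT)·N(d₂)
   = 470.2471·0.902210 − 361.4886·0.585809·0.388992 = 341.887251
B₀ = V₀ − E₀ = 470.2471 − 341.887251 = 128.359849
e^(−λT) = (B₀·e^(rT)/D − 0)/(1 − 0) = (128.3598·1.707041/361.4886 − 0)/1 = 0.60614761
λ = −ln(0.60614761)/8.3950 = 0.059635

B0=128.3598 lambda=0.0596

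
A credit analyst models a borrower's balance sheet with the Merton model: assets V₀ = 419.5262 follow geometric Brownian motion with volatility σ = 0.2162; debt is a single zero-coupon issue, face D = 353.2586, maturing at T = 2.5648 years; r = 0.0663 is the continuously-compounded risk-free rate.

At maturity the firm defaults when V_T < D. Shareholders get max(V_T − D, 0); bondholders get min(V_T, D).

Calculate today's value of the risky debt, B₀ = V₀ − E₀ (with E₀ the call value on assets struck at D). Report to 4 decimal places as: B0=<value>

B0=287.6743

Equity is a call on the firm's assets struck at D = 353.2586:
d₁ = [ln(V₀/D) + (r + σ²/2)T] / (σ√T)
   = [ln(419.5262/353.2586) + (0.0663 + 0.5·0.2162²)·2.5648] / (0.2162·√2.5648)
   = [0.171926 + 0.229989] / 0.346244 = 1.160783
d₂ = d₁ − σ√T = 1.160783 − 0.346244 = 0.814539
N(d₁) = 0.877135,  N(d₂) = 0.792332,  e^(−rT) = 0.843626
E₀ = V₀·N(d₁) − D·e^(−rT)·N(d₂)
   = 419.5262·0.877135 − 353.2586·0.843626·0.792332 = 131.851874
B₀ = V₀ − E₀ = 419.5262 − 131.851874 = 287.674326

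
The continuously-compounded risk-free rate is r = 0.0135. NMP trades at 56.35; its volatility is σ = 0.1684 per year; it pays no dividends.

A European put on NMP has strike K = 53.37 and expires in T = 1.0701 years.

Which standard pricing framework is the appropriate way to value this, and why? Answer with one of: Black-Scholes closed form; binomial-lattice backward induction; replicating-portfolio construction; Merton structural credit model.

framework: Black-Scholes closed form

Key observation: a European claim on NMP (strike 53.37) — a lognormal (GBM) underlying with constant rate and volatility — has an exact closed-form value; no lattice or capital structure is involved.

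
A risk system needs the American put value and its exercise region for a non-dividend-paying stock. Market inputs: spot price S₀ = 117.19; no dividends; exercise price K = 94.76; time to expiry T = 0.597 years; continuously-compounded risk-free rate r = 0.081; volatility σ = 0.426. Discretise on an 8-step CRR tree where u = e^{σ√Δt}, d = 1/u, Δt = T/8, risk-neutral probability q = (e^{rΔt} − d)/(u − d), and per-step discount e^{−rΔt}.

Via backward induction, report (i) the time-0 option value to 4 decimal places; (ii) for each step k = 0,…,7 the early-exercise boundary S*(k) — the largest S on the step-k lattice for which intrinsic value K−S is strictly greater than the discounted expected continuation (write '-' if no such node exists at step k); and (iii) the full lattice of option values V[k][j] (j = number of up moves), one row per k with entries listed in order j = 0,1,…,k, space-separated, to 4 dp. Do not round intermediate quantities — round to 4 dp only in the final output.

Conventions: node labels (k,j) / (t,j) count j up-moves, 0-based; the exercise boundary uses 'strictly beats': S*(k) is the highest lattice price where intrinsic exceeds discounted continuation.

Δt=0.07462  u=1.12341  d=0.89014  q=0.49693  discount=0.99397
step 8 (expiry): payoffs max(K−S,0) = 48.5677 36.4625 21.1850 1.9039 0.0000 0.0000 0.0000 0.0000 0.0000
step 7: (k=7,j=0): S=51.8931, K−S=42.8669, hold=42.2958 ⇒ V=42.8669 exercise | (k=7,j=1): S=65.4923, K−S=29.2677, hold=28.6967 ⇒ V=29.2677 exercise | (k=7,j=2): S=82.6552, K−S=12.1048, hold=11.5337 ⇒ V=12.1048 exercise | (k=7,j=3): S=104.3159, K−S=0.0000, hold=0.9520 ⇒ V=0.9520 continue | (k=7,j=4): S=131.6530, K−S=0.0000, hold=0.0000 ⇒ V=0.0000 continue | (k=7,j=5): S=166.1540, K−S=0.0000, hold=0.0000 ⇒ V=0.0000 continue | (k=7,j=6): S=209.6964, K−S=0.0000, hold=0.0000 ⇒ V=0.0000 continue | (k=7,j=7): S=264.6496, K−S=0.0000, hold=0.0000 ⇒ V=0.0000 continue  boundary S*=82.6552
step 6: (k=6,j=0): S=58.2975, K−S=36.4625, hold=35.8914 ⇒ V=36.4625 exercise | (k=6,j=1): S=73.5750, K−S=21.1850, hold=20.6140 ⇒ V=21.1850 exercise | (k=6,j=2): S=92.8561, K−S=1.9039, hold=6.5231 ⇒ V=6.5231 continue | (k=6,j=3): S=117.1900, K−S=0.0000, hold=0.4761 ⇒ V=0.4761 continue | (k=6,j=4): S=147.9009, K−S=0.0000, hold=0.0000 ⇒ V=0.0000 continue | (k=6,j=5): S=186.6599, K−S=0.0000, hold=0.0000 ⇒ V=0.0000 continue | (k=6,j=6): S=235.5761, K−S=0.0000, hold=0.0000 ⇒ V=0.0000 continue  boundary S*=73.5750
step 5: (k=5,j=0): S=65.4923, K−S=29.2677, hold=28.6967 ⇒ V=29.2677 exercise | (k=5,j=1): S=82.6552, K−S=12.1048, hold=13.8153 ⇒ V=13.8153 continue | (k=5,j=2): S=104.3159, K−S=0.0000, hold=3.4969 ⇒ V=3.4969 continue | (k=5,j=3): S=131.6530, K−S=0.0000, hold=0.2380 ⇒ V=0.2380 continue | (k=5,j=4): S=166.1540, K−S=0.0000, hold=0.0000 ⇒ V=0.0000 continue | (k=5,j=5): S=209.6964, K−S=0.0000, hold=0.0000 ⇒ V=0.0000 continue  boundary S*=65.4923
step 4: (k=4,j=0): S=73.5750, K−S=21.1850, hold=21.4588 ⇒ V=21.4588 continue | (k=4,j=1): S=92.8561, K−S=1.9039, hold=8.6354 ⇒ V=8.6354 continue | (k=4,j=2): S=117.1900, K−S=0.0000, hold=1.8662 ⇒ V=1.8662 continue | (k=4,j=3): S=147.9009, K−S=0.0000, hold=0.1190 ⇒ V=0.1190 continue | (k=4,j=4): S=186.6599, K−S=0.0000, hold=0.0000 ⇒ V=0.0000 continue  boundary S*=-
step 3: (k=3,j=0): S=82.6552, K−S=12.1048, hold=14.9956 ⇒ V=14.9956 continue | (k=3,j=1): S=104.3159, K−S=0.0000, hold=5.2398 ⇒ V=5.2398 continue | (k=3,j=2): S=131.6530, K−S=0.0000, hold=0.9920 ⇒ V=0.9920 continue | (k=3,j=3): S=166.1540, K−S=0.0000, hold=0.0595 ⇒ V=0.0595 continue  boundary S*=-
step 2: (k=2,j=0): S=92.8561, K−S=1.9039, hold=10.0865 ⇒ V=10.0865 continue | (k=2,j=1): S=117.1900, K−S=0.0000, hold=3.1101 ⇒ V=3.1101 continue | (k=2,j=2): S=147.9009, K−S=0.0000, hold=0.5254 ⇒ V=0.5254 continue  boundary S*=-
step 1: (k=1,j=0): S=104.3159, K−S=0.0000, hold=6.5798 ⇒ V=6.5798 continue | (k=1,j=1): S=131.6530, K−S=0.0000, hold=1.8147 ⇒ V=1.8147 continue  boundary S*=-
step 0: (k=0,j=0): S=117.1900, K−S=0.0000, hold=4.1865 ⇒ V=4.1865 continue  boundary S*=-

price = 4.1865
boundary = - - - - - 65.4923 73.5750 82.6552
tree:
4.1865
6.5798 1.8147
10.0865 3.1101 0.5254
14.9956 5.2398 0.9920 0.0595
21.4588 8.6354 1.8662 0.1190 0.0000
29.2677 13.8153 3.4969 0.2380 0.0000 0.0000
36.4625 21.1850 6.5231 0.4761 0.0000 0.0000 0.0000
42.8669 29.2677 12.1048 0.9520 0.0000 0.0000 0.0000 0.0000
48.5677 36.4625 21.1850 1.9039 0.0000 0.0000 0.0000 0.0000 0.0000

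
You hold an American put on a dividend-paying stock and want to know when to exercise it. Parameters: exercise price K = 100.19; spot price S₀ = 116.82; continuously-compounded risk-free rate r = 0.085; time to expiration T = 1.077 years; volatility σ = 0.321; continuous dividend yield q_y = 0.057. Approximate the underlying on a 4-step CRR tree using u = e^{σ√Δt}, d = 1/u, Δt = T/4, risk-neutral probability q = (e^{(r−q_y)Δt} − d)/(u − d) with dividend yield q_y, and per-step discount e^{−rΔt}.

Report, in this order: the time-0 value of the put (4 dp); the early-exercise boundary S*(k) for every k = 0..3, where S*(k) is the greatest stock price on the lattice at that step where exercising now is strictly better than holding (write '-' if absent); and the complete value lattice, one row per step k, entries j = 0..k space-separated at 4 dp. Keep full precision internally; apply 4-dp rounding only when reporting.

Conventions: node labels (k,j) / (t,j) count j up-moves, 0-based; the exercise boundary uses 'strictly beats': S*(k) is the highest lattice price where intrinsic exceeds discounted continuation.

price = 6.8552
boundary = - - - 70.8766
tree:
6.8552
11.5243 2.1486
18.7946 4.2362 0.0000
29.3134 8.3523 0.0000 0.0000
40.1881 16.4677 0.0000 0.0000 0.0000

Δt=0.26925, u=1.18124, d=0.84657, q=0.48107, disc=e^(-rΔt)=0.97737
k=4 terminal: V=max(K-S,0) → 40.1881 16.4677 0.0000 0.0000 0.0000
k=3: j=0 S=70.8766 intr=29.3134 cont=28.1259 V=29.3134[EX]; j=1 S=98.8961 intr=1.2939 cont=8.3523 V=8.3523[hold]; j=2 S=137.9924 intr=0.0000 cont=0.0000 V=0.0000[hold]; j=3 S=192.5447 intr=0.0000 cont=0.0000 V=0.0000[hold]  S*(3)=70.8766
k=2: j=0 S=83.7223 intr=16.4677 cont=18.7946 V=18.7946[hold]; j=1 S=116.8200 intr=0.0000 cont=4.2362 V=4.2362[hold]; j=2 S=163.0022 intr=0.0000 cont=0.0000 V=0.0000[hold]  S*(2)=-
k=1: j=0 S=98.8961 intr=1.2939 cont=11.5243 V=11.5243[hold]; j=1 S=137.9924 intr=0.0000 cont=2.1486 V=2.1486[hold]  S*(1)=-
k=0: j=0 S=116.8200 intr=0.0000 cont=6.8552 V=6.8552[hold]  S*(0)=-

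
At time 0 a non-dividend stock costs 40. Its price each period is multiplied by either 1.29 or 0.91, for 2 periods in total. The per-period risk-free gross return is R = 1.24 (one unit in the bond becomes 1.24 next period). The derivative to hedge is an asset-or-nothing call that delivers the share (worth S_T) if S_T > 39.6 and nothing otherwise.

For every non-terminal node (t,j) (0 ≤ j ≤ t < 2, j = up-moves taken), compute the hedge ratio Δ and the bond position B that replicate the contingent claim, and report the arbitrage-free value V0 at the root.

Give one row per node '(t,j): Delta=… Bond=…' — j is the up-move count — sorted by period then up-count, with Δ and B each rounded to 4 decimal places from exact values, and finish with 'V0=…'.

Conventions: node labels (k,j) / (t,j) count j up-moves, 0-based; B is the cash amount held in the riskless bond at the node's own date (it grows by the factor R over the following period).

(0,0): Delta=1.2312 Bond=-9.6226
(1,0): Delta=3.3947 Bond=-90.6833
(1,1): Delta=1.0000 Bond=0.0000
V0=39.6270

Under the risk-neutral measure, an up-move has probability p* = (R−d)/(u−d) = 0.8684 and values discount at R = 1.24.
At maturity the claim pays: V(2,0)=0.0000, V(2,1)=46.9560, V(2,2)=66.5640
Node (1,0) S=36.4000: V=(p*·46.9560+(1−p*)·0.0000)/1.24=32.8851; Δ=(46.9560−0.0000)/(46.9560−33.1240)=3.3947; B=V−Δ·S=-90.6833
Node (1,1) S=51.6000: V=(p*·66.5640+(1−p*)·46.9560)/1.24=51.6000; Δ=(66.5640−46.9560)/(66.5640−46.9560)=1.0000; B=V−Δ·S=0.0000
Node (0,0) S=40.0000: V=(p*·51.6000+(1−p*)·32.8851)/1.24=39.6270; Δ=(51.6000−32.8851)/(51.6000−36.4000)=1.2312; B=V−Δ·S=-9.6226
As a check, the time-0 holding Δ(0,0)·S0 + B(0,0) comes to 39.6270 — exactly V0.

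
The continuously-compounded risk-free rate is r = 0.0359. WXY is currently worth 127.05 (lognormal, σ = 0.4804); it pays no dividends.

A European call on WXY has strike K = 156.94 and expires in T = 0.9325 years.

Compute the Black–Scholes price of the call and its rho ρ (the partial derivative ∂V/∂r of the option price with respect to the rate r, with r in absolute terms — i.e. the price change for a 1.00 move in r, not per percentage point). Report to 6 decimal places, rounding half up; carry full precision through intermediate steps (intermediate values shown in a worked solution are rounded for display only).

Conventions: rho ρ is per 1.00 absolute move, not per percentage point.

σ√T = 0.4804·√0.9325 = 0.463903
d₁ = (ln(S/K) + (r+σ²/2)T) / (σ√T) = (ln(127.05/156.94) + (0.0359+0.4804²/2)·0.9325) / 0.463903 = (-0.211283 + 0.141080) / 0.463903 = -0.151331
d₂ = d₁ − σ√T = -0.151331 − 0.463903 = -0.615234
e^{−rT} = 0.967077
N(d₁) = 0.439857,  N(d₂) = 0.269200
Call price V = S·N(d₁) − K·e^{−rT}·N(d₂) = 55.883866 − 40.857323 = 15.026543
ρ = K·T·e^{−rT}·N(d₂) = 38.099453

price = 15.026543
ρ = 38.099453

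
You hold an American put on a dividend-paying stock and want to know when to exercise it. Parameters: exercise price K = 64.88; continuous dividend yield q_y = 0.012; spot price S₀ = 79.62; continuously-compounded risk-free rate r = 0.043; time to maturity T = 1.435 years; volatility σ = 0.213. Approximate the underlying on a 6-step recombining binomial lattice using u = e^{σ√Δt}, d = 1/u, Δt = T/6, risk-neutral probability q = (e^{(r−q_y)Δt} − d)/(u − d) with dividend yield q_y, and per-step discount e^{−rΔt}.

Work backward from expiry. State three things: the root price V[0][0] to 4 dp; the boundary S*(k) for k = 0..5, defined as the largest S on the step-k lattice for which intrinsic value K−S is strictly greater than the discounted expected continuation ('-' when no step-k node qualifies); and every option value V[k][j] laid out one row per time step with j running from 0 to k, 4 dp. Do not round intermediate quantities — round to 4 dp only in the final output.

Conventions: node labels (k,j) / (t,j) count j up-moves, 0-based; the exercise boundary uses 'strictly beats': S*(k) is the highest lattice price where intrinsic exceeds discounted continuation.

price = 1.4627
boundary = - - - - 52.4887 58.2512
tree:
1.4627
2.6043 0.3940
4.5362 0.7983 0.0130
7.6658 1.6170 0.0267 0.0000
12.3913 3.2745 0.0550 0.0000 0.0000
17.5838 6.6288 0.1134 0.0000 0.0000 0.0000
22.2626 12.3913 0.2337 0.0000 0.0000 0.0000 0.0000

Δt=0.23917, u=1.10979, d=0.90107, q=0.50964, disc=e^(-rΔt)=0.98977
k=6 terminal: V=max(K-S,0) → 22.2626 12.3913 0.2337 0.0000 0.0000 0.0000 0.0000
k=5: j=0 S=47.2962 intr=17.5838 cont=17.0555 V=17.5838[EX]; j=1 S=58.2512 intr=6.6288 cont=6.1319 V=6.6288[EX]; j=2 S=71.7436 intr=0.0000 cont=0.1134 V=0.1134[hold]; j=3 S=88.3611 intr=0.0000 cont=0.0000 V=0.0000[hold]; j=4 S=108.8277 intr=0.0000 cont=0.0000 V=0.0000[hold]; j=5 S=134.0349 intr=0.0000 cont=0.0000 V=0.0000[hold]  S*(5)=58.2512
k=4: j=0 S=52.4887 intr=12.3913 cont=11.8779 V=12.3913[EX]; j=1 S=64.6463 intr=0.2337 cont=3.2745 V=3.2745[hold]; j=2 S=79.6200 intr=0.0000 cont=0.0550 V=0.0550[hold]; j=3 S=98.0619 intr=0.0000 cont=0.0000 V=0.0000[hold]; j=4 S=120.7755 intr=0.0000 cont=0.0000 V=0.0000[hold]  S*(4)=52.4887
k=3: j=0 S=58.2512 intr=6.6288 cont=7.6658 V=7.6658[hold]; j=1 S=71.7436 intr=0.0000 cont=1.6170 V=1.6170[hold]; j=2 S=88.3611 intr=0.0000 cont=0.0267 V=0.0267[hold]; j=3 S=108.8277 intr=0.0000 cont=0.0000 V=0.0000[hold]  S*(3)=-
k=2: j=0 S=64.6463 intr=0.2337 cont=4.5362 V=4.5362[hold]; j=1 S=79.6200 intr=0.0000 cont=0.7983 V=0.7983[hold]; j=2 S=98.0619 intr=0.0000 cont=0.0130 V=0.0130[hold]  S*(2)=-
k=1: j=0 S=71.7436 intr=0.0000 cont=2.6043 V=2.6043[hold]; j=1 S=88.3611 intr=0.0000 cont=0.3940 V=0.3940[hold]  S*(1)=-
k=0: j=0 S=79.6200 intr=0.0000 cont=1.4627 V=1.4627[hold]  S*(0)=-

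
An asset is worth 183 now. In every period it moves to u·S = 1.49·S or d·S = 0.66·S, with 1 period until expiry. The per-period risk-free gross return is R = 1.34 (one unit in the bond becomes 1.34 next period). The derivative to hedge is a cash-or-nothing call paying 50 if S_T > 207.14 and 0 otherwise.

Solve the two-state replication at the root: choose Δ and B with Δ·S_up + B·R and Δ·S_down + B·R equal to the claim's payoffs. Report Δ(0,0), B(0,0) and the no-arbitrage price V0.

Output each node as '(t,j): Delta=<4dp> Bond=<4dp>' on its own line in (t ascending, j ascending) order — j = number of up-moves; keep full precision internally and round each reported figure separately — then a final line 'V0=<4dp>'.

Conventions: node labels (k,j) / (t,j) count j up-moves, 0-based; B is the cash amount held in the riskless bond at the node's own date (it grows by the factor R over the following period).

No-arbitrage ⇒ martingale measure with p* = (R−d)/(u−d) = 0.8193.
Payoffs at expiry: V(1,0)=0.0000, V(1,1)=50.0000
(0,0): S=183.0000. Δ = (V_up−V_dn)/(S_up−S_dn) = (50.0000−0.0000)/(272.6700−120.7800) = 0.3292. V = [p*·50.0000 + (1−p*)·0.0000]/1.34 = 30.5700. B = V − Δ·S = -29.6709.
As a check, the time-0 holding Δ(0,0)·S0 + B(0,0) comes to 30.5700 — exactly V0.

(0,0): Delta=0.3292 Bond=-29.6709
V0=30.5700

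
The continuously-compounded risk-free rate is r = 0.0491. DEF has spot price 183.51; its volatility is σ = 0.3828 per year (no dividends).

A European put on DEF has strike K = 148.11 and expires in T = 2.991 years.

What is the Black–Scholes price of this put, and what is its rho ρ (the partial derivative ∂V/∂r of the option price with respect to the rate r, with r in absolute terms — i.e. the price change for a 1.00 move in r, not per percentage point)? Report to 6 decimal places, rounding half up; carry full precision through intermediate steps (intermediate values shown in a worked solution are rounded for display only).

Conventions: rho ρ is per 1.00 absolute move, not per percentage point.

price = 18.145712
ρ = -158.758963

σ√T = 0.3828·√2.991 = 0.662034
d₁ = (ln(S/K) + (r+σ²/2)T) / (σ√T) = (ln(183.51/148.11) + (0.0491+0.3828²/2)·2.991) / 0.662034 = (0.214314 + 0.366002) / 0.662034 = 0.876566
d₂ = d₁ − σ√T = 0.876566 − 0.662034 = 0.214532
e^{−rT} = 0.863416
N(−d₁) = 0.190361,  N(−d₂) = 0.415066
Put price V = K·e^{−rT}·N(−d₂) − S·N(−d₁) = 53.078891 − 34.933179 = 18.145712
ρ = −K·T·e^{−rT}·N(−d₂) = -158.758963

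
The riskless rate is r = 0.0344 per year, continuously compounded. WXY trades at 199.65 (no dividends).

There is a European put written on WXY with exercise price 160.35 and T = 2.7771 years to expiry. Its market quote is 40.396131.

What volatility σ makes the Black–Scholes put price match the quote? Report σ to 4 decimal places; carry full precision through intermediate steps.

At σ = 0.5819 the Black–Scholes value reproduces the quote:
σ√T = 0.5819·√2.7771 = 0.969715
d₁ = (ln(S/K) + (r+σ²/2)T) / (σ√T) = (ln(199.65/160.35) + (0.0344+0.5819²/2)·2.7771) / 0.969715 = (0.219207 + 0.565706) / 0.969715 = 0.809426
d₂ = d₁ − σ√T = 0.809426 − 0.969715 = -0.160289
e^{−rT} = 0.908889
N(−d₁) = 0.209135,  N(−d₂) = 0.563673
V = K·e^{−rT}·N(−d₂) − S·N(−d₁) = 82.149936 − 41.753806 = 40.396131 (the observed quote) — the price is monotone increasing in volatility, hence this σ is the only solution

sigma = 0.5819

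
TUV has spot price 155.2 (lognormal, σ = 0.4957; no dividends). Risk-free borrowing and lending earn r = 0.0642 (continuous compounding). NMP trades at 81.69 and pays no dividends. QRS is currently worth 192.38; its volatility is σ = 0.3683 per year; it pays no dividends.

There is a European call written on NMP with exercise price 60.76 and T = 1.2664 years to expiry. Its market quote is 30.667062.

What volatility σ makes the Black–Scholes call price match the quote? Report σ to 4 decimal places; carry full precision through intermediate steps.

At σ = 0.4741 the Black–Scholes value reproduces the quote:
σ√T = 0.4741·√1.2664 = 0.533526
d₁ = (ln(S/K) + (r+σ²/2)T) / (σ√T) = (ln(81.69/60.76) + (0.0642+0.4741²/2)·1.2664) / 0.533526 = (0.296000 + 0.223628) / 0.533526 = 0.973950
d₂ = d₁ − σ√T = 0.973950 − 0.533526 = 0.440425
e^{−rT} = 0.921914
N(d₁) = 0.834959,  N(d₂) = 0.670185
V = S·N(d₁) − K·e^{−rT}·N(d₂) = 68.207836 − 37.540774 = 30.667062 (the observed quote) — the price is monotone increasing in volatility, hence this σ is the only solution

sigma = 0.4741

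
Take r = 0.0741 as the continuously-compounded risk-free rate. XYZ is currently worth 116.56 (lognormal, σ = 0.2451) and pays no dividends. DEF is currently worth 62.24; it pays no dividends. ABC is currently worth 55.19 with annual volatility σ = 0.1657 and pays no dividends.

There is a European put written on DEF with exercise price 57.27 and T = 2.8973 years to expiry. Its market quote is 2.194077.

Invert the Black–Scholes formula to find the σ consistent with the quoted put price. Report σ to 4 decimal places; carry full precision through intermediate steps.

At σ = 0.2117 the Black–Scholes value reproduces the quote:
σ√T = 0.2117·√2.8973 = 0.360344
d₁ = (ln(S/K) + (r+σ²/2)T) / (σ√T) = (ln(62.24/57.27) + (0.0741+0.2117²/2)·2.8973) / 0.360344 = (0.083221 + 0.279614) / 0.360344 = 1.006912
d₂ = d₁ − σ√T = 1.006912 − 0.360344 = 0.646568
e^{−rT} = 0.806792
N(−d₁) = 0.156989,  N(−d₂) = 0.258956
V = K·e^{−rT}·N(−d₂) − S·N(−d₁) = 11.965047 − 9.770969 = 2.194077 (the quoted price), and the Black–Scholes price is strictly increasing in σ, so σ is unique

sigma = 0.2117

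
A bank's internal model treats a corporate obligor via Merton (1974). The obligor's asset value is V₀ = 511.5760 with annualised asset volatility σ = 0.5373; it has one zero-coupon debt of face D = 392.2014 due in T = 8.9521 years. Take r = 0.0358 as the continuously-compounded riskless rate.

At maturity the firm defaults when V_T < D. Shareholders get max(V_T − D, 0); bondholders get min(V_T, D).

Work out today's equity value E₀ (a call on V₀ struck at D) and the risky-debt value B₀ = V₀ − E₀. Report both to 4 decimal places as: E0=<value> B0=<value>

Apply the equity-as-call identities (strike 392.2014, horizon 8.9521 years):
d₁ = [ln(V₀/D) + (r + σ²/2)T] / (σ√T)
   = [ln(511.5760/392.2014) + (0.0358 + 0.5·0.5373²)·8.9521] / (0.5373·√8.9521)
   = [0.265721 + 1.612682] / 1.607605 = 1.168448
d₂ = d₁ − σ√T = 1.168448 − 1.607605 = -0.439157
N(d₁) = 0.878687,  N(d₂) = 0.330274,  e^(−rT) = 0.725797
E₀ = V₀·N(d₁) − D·e^(−rT)·N(d₂)
   = 511.5760·0.878687 − 392.2014·0.725797·0.330274 = 355.499859
B₀ = V₀ − E₀ = 511.5760 − 355.499859 = 156.076141

E0=355.4999 B0=156.0761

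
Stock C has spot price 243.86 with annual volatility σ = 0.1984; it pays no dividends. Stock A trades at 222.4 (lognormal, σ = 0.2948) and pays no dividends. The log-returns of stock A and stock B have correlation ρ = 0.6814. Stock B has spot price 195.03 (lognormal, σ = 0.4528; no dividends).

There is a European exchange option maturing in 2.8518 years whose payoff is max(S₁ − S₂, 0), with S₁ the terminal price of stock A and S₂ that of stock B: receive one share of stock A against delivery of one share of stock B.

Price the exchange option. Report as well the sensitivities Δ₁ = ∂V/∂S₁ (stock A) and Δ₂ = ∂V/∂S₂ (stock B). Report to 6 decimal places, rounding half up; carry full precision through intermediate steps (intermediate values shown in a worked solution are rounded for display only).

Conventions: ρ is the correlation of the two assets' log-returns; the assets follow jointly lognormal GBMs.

σ_eff = √(σ₁² + σ₂² − 2ρσ₁σ₂) = √(0.2948² + 0.4528² − 2·0.6814·0.2948·0.4528) = 0.331694
d₁ = (ln(S₁/S₂) + (q₂ − q₁ + σ_eff²/2)T) / (σ_eff√T) = (ln(222.4/195.03) + (0.0 − 0.0 + 0.055010)·2.8518) / 0.560141 = 0.514519
d₂ = d₁ − σ_eff√T = 0.514519 − 0.560141 = -0.045622
N(d₁) = 0.696555,  N(d₂) = 0.481806
V = S₁·e^{−q₁T}·N(d₁) − S₂·e^{−q₂T}·N(d₂) = 154.913915 − 93.966590 = 60.947325
Key observation: the rate r is irrelevant here: denominating values in stock B turns the exchange into a ratio option on S₁/S₂, and discounting at r drops out.
Δ₁ = e^{−q₁T}·N(d₁) = 0.696555;  Δ₂ = −e^{−q₂T}·N(d₂) = -0.481806

exchange price = 60.947325
Δ1 = 0.696555
Δ2 = -0.481806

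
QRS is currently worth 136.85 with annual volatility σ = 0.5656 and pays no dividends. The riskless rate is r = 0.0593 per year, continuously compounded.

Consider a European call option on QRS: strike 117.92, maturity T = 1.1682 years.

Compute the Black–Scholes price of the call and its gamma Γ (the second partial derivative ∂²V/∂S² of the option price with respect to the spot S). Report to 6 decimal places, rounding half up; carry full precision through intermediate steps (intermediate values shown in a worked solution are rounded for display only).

σ√T = 0.5656·√1.1682 = 0.611319
d₁ = (ln(S/K) + (r+σ²/2)T) / (σ√T) = (ln(136.85/117.92) + (0.0593+0.5656²/2)·1.1682) / 0.611319 = (0.148879 + 0.256130) / 0.611319 = 0.662516
d₂ = d₁ − σ√T = 0.662516 − 0.611319 = 0.051197
e^{−rT} = 0.933071
N(d₁) = 0.746180,  N(d₂) = 0.520416
Call price V = S·N(d₁) − K·e^{−rT}·N(d₂) = 102.114700 − 57.260147 = 44.854553
φ(d₁) = (1/√(2π))·e^{−d₁²/2} = 0.320330
Γ = φ(d₁) / (S·σ·√T) = 0.003829

price = 44.854553
Γ = 0.003829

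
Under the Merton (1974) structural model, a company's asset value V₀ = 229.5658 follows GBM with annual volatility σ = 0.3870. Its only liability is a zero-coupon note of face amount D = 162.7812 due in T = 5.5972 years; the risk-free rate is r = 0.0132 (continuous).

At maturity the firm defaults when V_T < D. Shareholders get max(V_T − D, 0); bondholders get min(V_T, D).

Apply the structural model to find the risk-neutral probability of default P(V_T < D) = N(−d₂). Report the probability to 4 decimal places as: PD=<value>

With assets at 229.5658 and a single debt payment of 162.7812 at 5.5972 years:
d₁ = [ln(V₀/D) + (r + σ²/2)T] / (σ√T)
   = [ln(229.5658/162.7812) + (0.0132 + 0.5·0.3870²)·5.5972] / (0.3870·√5.5972)
   = [0.343783 + 0.493027] / 0.915580 = 0.913966
d₂ = d₁ − σ√T = 0.913966 − 0.915580 = -0.001614
risk-neutral PD = N(−d₂) = N(0.001614) = 0.500644

PD=0.5006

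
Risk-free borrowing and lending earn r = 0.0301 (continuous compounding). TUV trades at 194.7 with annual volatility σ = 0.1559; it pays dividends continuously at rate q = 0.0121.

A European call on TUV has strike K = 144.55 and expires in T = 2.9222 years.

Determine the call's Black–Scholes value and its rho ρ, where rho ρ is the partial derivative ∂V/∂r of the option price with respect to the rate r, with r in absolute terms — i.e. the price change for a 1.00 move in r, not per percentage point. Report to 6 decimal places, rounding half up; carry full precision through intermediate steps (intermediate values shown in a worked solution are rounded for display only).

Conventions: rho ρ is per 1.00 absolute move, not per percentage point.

σ√T = 0.1559·√2.9222 = 0.266502
d₁ = (ln(S/K) + (r−q+σ²/2)T) / (σ√T) = (ln(194.7/144.55) + (0.0301−0.0121+0.1559²/2)·2.9222) / 0.266502 = (0.297834 + 0.088111) / 0.266502 = 1.448189
d₂ = d₁ − σ√T = 1.448189 − 0.266502 = 1.181687
e^{−rT} = 0.915799
e^{−qT} = 0.965259
N(d₁) = 0.926218,  N(d₂) = 0.881335
Call price V = S·e^{−qT}·N(d₁) − K·e^{−rT}·N(d₂) = 174.069654 − 116.670034 = 57.399620
ρ = K·T·e^{−rT}·N(d₂) = 340.933174

price = 57.399620
ρ = 340.933174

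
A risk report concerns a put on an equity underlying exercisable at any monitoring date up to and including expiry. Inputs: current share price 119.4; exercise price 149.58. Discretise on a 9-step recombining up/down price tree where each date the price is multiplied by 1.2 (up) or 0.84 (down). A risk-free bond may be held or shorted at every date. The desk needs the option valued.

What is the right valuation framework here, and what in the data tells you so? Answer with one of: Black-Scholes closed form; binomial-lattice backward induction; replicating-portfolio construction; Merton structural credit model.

Key observation: the exercise right at every one of the 9 steps is what matters: each node needs max(149.58 − S, continuation), which only the stepwise tree valuation starting from spot 119.4 delivers.

framework: binomial-lattice backward induction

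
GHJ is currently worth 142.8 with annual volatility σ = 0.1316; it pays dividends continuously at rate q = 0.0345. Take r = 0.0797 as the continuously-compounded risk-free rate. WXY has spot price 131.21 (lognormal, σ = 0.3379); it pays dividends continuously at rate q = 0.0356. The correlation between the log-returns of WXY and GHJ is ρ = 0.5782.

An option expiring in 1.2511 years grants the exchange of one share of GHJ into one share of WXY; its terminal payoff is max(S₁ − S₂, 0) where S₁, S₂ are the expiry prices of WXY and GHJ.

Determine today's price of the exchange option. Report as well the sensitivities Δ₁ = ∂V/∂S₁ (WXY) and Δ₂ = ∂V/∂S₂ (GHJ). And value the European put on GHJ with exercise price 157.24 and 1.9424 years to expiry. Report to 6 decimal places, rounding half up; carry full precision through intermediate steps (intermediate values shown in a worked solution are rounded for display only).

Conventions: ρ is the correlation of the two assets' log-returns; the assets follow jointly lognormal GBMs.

σ_eff = √(σ₁² + σ₂² − 2ρσ₁σ₂) = √(0.3379² + 0.1316² − 2·0.5782·0.3379·0.1316) = 0.282971
d₁ = (ln(S₁/S₂) + (q₂ − q₁ + σ_eff²/2)T) / (σ_eff√T) = (ln(131.21/142.8) + (0.0345 − 0.0356 + 0.040036)·1.2511) / 0.316510 = -0.113528
d₂ = d₁ − σ_eff√T = -0.113528 − 0.316510 = -0.430038
N(d₁) = 0.454806,  N(d₂) = 0.333584
V = S₁·e^{−q₁T}·N(d₁) − S₂·e^{−q₂T}·N(d₂) = 57.075540 − 45.623422 = 11.452118
Δ₁ = e^{−q₁T}·N(d₁) = 0.434994;  Δ₂ = −e^{−q₂T}·N(d₂) = -0.319492
[vanilla: GHJ put K=157.24]
σ√T = 0.1316·√1.9424 = 0.183411
d₁ = (ln(S/K) + (r−q+σ²/2)T) / (σ√T) = (ln(142.8/157.24) + (0.0797−0.0345+0.1316²/2)·1.9424) / 0.183411 = (-0.096328 + 0.104616) / 0.183411 = 0.045188
d₂ = d₁ − σ√T = 0.045188 − 0.183411 = -0.138223
e^{−rT} = 0.856579
e^{−qT} = 0.935183
N(−d₁) = 0.481979,  N(−d₂) = 0.554968
price = K·e^{−rT}·N(−d₂) − S·e^{−qT}·N(−d₁) = 74.747729 − 64.365435 = 10.382294

exchange price = 11.452118
Δ1 = 0.434994
Δ2 = -0.319492
price(GHJ put K=157.24) = 10.382294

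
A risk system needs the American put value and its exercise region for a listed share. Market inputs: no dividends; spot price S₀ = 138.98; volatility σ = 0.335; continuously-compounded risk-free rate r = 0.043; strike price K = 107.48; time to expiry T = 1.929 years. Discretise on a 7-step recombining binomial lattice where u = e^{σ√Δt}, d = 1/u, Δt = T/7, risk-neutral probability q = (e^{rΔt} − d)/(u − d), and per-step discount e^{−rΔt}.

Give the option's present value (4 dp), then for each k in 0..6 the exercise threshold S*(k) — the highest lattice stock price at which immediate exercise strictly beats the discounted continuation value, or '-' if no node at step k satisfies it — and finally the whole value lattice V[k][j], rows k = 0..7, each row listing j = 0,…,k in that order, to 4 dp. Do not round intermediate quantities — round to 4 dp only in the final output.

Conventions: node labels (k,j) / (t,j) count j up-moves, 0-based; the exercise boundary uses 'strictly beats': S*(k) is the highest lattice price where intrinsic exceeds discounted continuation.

price = 7.6613
boundary = - - - - 68.7790 57.6875 68.7790
tree:
7.6613
12.0591 3.2680
18.4609 5.6860 0.8295
27.3062 9.6988 1.6455 0.0000
38.7010 16.1044 3.2641 0.0000 0.0000
49.7925 25.7277 6.4748 0.0000 0.0000 0.0000
59.0954 38.7010 12.8436 0.0000 0.0000 0.0000 0.0000
66.8980 49.7925 25.4770 0.0000 0.0000 0.0000 0.0000 0.0000

Δt=0.27557, u=1.19227, d=0.83874, q=0.48987, disc=e^(-rΔt)=0.98822
k=7 terminal: V=max(K-S,0) → 66.8980 49.7925 25.4770 0.0000 0.0000 0.0000 0.0000 0.0000
k=6: j=0 S=48.3846 intr=59.0954 cont=57.8293 V=59.0954[EX]; j=1 S=68.7790 intr=38.7010 cont=37.4349 V=38.7010[EX]; j=2 S=97.7697 intr=9.7103 cont=12.8436 V=12.8436[hold]; j=3 S=138.9800 intr=0.0000 cont=0.0000 V=0.0000[hold]; j=4 S=197.5607 intr=0.0000 cont=0.0000 V=0.0000[hold]; j=5 S=280.8334 intr=0.0000 cont=0.0000 V=0.0000[hold]; j=6 S=399.2060 intr=0.0000 cont=0.0000 V=0.0000[hold]  S*(6)=68.7790
k=5: j=0 S=57.6875 intr=49.7925 cont=48.5264 V=49.7925[EX]; j=1 S=82.0030 intr=25.4770 cont=25.7277 V=25.7277[hold]; j=2 S=116.5677 intr=0.0000 cont=6.4748 V=6.4748[hold]; j=3 S=165.7015 intr=0.0000 cont=0.0000 V=0.0000[hold]; j=4 S=235.5454 intr=0.0000 cont=0.0000 V=0.0000[hold]; j=5 S=334.8289 intr=0.0000 cont=0.0000 V=0.0000[hold]  S*(5)=57.6875
k=4: j=0 S=68.7790 intr=38.7010 cont=37.5563 V=38.7010[EX]; j=1 S=97.7697 intr=9.7103 cont=16.1044 V=16.1044[hold]; j=2 S=138.9800 intr=0.0000 cont=3.2641 V=3.2641[hold]; j=3 S=197.5607 intr=0.0000 cont=0.0000 V=0.0000[hold]; j=4 S=280.8334 intr=0.0000 cont=0.0000 V=0.0000[hold]  S*(4)=68.7790
k=3: j=0 S=82.0030 intr=25.4770 cont=27.3062 V=27.3062[hold]; j=1 S=116.5677 intr=0.0000 cont=9.6988 V=9.6988[hold]; j=2 S=165.7015 intr=0.0000 cont=1.6455 V=1.6455[hold]; j=3 S=235.5454 intr=0.0000 cont=0.0000 V=0.0000[hold]  S*(3)=-
k=2: j=0 S=97.7697 intr=9.7103 cont=18.4609 V=18.4609[hold]; j=1 S=138.9800 intr=0.0000 cont=5.6860 V=5.6860[hold]; j=2 S=197.5607 intr=0.0000 cont=0.8295 V=0.8295[hold]  S*(2)=-
k=1: j=0 S=116.5677 intr=0.0000 cont=12.0591 V=12.0591[hold]; j=1 S=165.7015 intr=0.0000 cont=3.2680 V=3.2680[hold]  S*(1)=-
k=0: j=0 S=138.9800 intr=0.0000 cont=7.6613 V=7.6613[hold]  S*(0)=-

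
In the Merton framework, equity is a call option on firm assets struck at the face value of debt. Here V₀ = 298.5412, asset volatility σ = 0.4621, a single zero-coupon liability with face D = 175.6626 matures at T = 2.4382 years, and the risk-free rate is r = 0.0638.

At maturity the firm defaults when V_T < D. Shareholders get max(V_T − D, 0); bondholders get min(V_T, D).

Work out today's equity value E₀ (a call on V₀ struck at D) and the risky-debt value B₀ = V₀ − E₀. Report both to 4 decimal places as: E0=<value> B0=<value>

E0=161.6110 B0=136.9302

Apply the equity-as-call identities (strike 175.6626, horizon 2.4382 years):
d₁ = [ln(V₀/D) + (r + σ²/2)T] / (σ√T)
   = [ln(298.5412/175.6626) + (0.0638 + 0.5·0.4621²)·2.4382] / (0.4621·√2.4382)
   = [0.530343 + 0.415879] / 0.721557 = 1.311362
d₂ = d₁ − σ√T = 1.311362 − 0.721557 = 0.589805
N(d₁) = 0.905132,  N(d₂) = 0.722339,  e^(−rT) = 0.855938
E₀ = V₀·N(d₁) − D·e^(−rT)·N(d₂)
   = 298.5412·0.905132 − 175.6626·0.855938·0.722339 = 161.610988
B₀ = V₀ − E₀ = 298.5412 − 161.610988 = 136.930212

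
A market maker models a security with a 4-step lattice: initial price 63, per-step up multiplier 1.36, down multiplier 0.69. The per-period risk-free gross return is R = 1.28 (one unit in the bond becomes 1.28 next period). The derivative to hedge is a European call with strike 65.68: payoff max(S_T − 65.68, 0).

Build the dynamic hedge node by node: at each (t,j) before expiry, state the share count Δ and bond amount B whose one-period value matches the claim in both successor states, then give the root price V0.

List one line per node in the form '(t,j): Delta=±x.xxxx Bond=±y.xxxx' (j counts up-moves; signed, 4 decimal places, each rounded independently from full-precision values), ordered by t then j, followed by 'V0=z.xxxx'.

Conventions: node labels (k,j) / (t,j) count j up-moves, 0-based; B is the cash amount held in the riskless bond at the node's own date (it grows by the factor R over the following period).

Arbitrage-free pricing uses the up-move probability p* = (R−d)/(u−d) = 0.8806, discounting each step at R = 1.28.
Expiry values: V(4,0)=0.0000, V(4,1)=0.0000, V(4,2)=0.0000, V(4,3)=43.6669, V(4,4)=149.8443
Node (3,0) S=20.6961: V=(p*·0.0000+(1−p*)·0.0000)/1.28=0.0000; Δ=(0.0000−0.0000)/(28.1467−14.2803)=0.0000; B=V−Δ·S=0.0000
Node (3,1) S=40.7922: V=(p*·0.0000+(1−p*)·0.0000)/1.28=0.0000; Δ=(0.0000−0.0000)/(55.4775−28.1467)=0.0000; B=V−Δ·S=0.0000
Node (3,2) S=80.4021: V=(p*·43.6669+(1−p*)·0.0000)/1.28=30.0413; Δ=(43.6669−0.0000)/(109.3469−55.4775)=0.8106; B=V−Δ·S=-35.1331
Node (3,3) S=158.4737: V=(p*·149.8443+(1−p*)·43.6669)/1.28=107.1612; Δ=(149.8443−43.6669)/(215.5243−109.3469)=1.0000; B=V−Δ·S=-51.3125
Node (2,0) S=29.9943: V=(p*·0.0000+(1−p*)·0.0000)/1.28=0.0000; Δ=(0.0000−0.0000)/(40.7922−20.6961)=0.0000; B=V−Δ·S=0.0000
Node (2,1) S=59.1192: V=(p*·30.0413+(1−p*)·0.0000)/1.28=20.6674; Δ=(30.0413−0.0000)/(80.4021−40.7922)=0.7584; B=V−Δ·S=-24.1704
Node (2,2) S=116.5248: V=(p*·107.1612+(1−p*)·30.0413)/1.28=76.5257; Δ=(107.1612−30.0413)/(158.4737−80.4021)=0.9878; B=V−Δ·S=-38.5786
Node (1,0) S=43.4700: V=(p*·20.6674+(1−p*)·0.0000)/1.28=14.2185; Δ=(20.6674−0.0000)/(59.1192−29.9943)=0.7096; B=V−Δ·S=-16.6284
Node (1,1) S=85.6800: V=(p*·76.5257+(1−p*)·20.6674)/1.28=54.5750; Δ=(76.5257−20.6674)/(116.5248−59.1192)=0.9730; B=V−Δ·S=-28.7955
Node (0,0) S=63.0000: V=(p*·54.5750+(1−p*)·14.2185)/1.28=38.8721; Δ=(54.5750−14.2185)/(85.6800−43.4700)=0.9561; B=V−Δ·S=-21.3615
Check: Δ(0,0)·S0 + B(0,0) = 38.8721 = V0.

(0,0): Delta=0.9561 Bond=-21.3615
(1,0): Delta=0.7096 Bond=-16.6284
(1,1): Delta=0.9730 Bond=-28.7955
(2,0): Delta=0.0000 Bond=0.0000
(2,1): Delta=0.7584 Bond=-24.1704
(2,2): Delta=0.9878 Bond=-38.5786
(3,0): Delta=0.0000 Bond=0.0000
(3,1): Delta=0.0000 Bond=0.0000
(3,2): Delta=0.8106 Bond=-35.1331
(3,3): Delta=1.0000 Bond=-51.3125
V0=38.8721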